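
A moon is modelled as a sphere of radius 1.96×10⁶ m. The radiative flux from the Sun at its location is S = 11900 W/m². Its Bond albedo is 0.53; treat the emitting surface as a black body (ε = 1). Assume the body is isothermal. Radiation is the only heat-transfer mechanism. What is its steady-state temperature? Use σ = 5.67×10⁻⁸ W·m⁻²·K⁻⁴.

At equilibrium, absorbed power = emitted power.
Absorbing cross-section = πr² = 1.207×10¹³ m²; emitting surface = 4πr² = 4.827×10¹³ m² (ratio 4).
(1−a)S·A_cross = εσ·A_surf·T⁴  ⇒  T⁴ = (1−a)S/(4σ).
T⁴ = 0.470·11900/(4·5.67×10⁻⁸) = 2.466×10¹⁰ K⁴.
T = (2.466×10¹⁰)^(1/4).

T ≈ 396 K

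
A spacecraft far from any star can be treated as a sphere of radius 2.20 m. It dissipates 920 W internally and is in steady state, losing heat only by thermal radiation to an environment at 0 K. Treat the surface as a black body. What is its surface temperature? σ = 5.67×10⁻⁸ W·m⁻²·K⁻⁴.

T ≈ 128 K

Steady state: internal power = radiated power, P = εσA T⁴.
Radiating area A = 4πr² = 60.82 m².
T⁴ = P/(εσA) = 920/(1.0·5.67×10⁻⁸·60.82) = 2.668×10⁸ K⁴.
T = (2.668×10⁸)^(1/4).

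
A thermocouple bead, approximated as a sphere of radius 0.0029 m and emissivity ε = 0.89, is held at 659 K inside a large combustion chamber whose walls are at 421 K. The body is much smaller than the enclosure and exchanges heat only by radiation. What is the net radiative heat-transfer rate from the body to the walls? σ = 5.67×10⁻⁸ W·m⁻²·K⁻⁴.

P_net ≈ 0.838 W

For a small grey body in a large enclosure: P_net = εσA(T_body⁴ − T_wall⁴).
A = 4πr² = 1.057×10⁻⁴ m²; T_body⁴ − T_wall⁴ = 1.886×10¹¹ − 3.141×10¹⁰ = 1.572×10¹¹ K⁴.
|P_net| = 0.89·5.67×10⁻⁸·1.057×10⁻⁴·1.572×10¹¹.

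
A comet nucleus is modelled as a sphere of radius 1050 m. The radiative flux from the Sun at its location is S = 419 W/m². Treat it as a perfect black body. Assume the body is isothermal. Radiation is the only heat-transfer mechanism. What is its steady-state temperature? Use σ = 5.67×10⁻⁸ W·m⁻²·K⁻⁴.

At equilibrium, absorbed power = emitted power.
Absorbing cross-section = πr² = 3.464×10⁶ m²; emitting surface = 4πr² = 1.385×10⁷ m² (ratio 4).
S·A_cross = εσ·A_surf·T⁴  ⇒  T⁴ = S/(4σ).
T⁴ = 1.00·419/(4·5.67×10⁻⁸) = 1.847×10⁹ K⁴.
T = (1.847×10⁹)^(1/4).

T ≈ 207 K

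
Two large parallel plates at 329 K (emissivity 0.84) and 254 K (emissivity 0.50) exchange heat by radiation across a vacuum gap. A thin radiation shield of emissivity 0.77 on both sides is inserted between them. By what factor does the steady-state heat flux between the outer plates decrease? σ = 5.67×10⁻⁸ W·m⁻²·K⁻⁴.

Without shield: q₀ = σΔ(T⁴)/(1/ε₁+1/ε₂−1) with denominator 2.190.
With shield the two gaps are in series; the resistances add: (1/ε₁+1/ε_s−1)+(1/ε_s+1/ε₂−1) = 1.489+2.299 = 3.788.
Heat-flux ratio q₀/q = 3.788/2.190.

factor ≈ 1.73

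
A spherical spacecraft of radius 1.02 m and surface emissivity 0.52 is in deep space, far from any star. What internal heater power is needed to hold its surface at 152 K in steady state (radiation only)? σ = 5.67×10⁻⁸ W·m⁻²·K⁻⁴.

P ≈ 206 W

P = εσ·4πr²·T⁴.
4πr² = 13.07 m²; T⁴ = 5.338×10⁸ K⁴.
P = 0.52·5.67×10⁻⁸·13.07·5.338×10⁸.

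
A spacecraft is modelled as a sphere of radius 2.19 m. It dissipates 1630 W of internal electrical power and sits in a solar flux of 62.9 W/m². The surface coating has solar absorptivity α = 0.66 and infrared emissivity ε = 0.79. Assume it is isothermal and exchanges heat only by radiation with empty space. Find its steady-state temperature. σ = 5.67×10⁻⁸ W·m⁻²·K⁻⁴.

At steady state, absorbed solar power + internal power = radiated power.
Absorbed: α·S·A_cross = 0.66·62.9·15.07 = 625.5 W (cross-section πr²).
Total input = 625.5 + 1630 = 2256 W.
Radiated: εσ·A_surf·T⁴ with A_surf = 4πr² = 60.27 m².
T⁴ = 2256/(0.79·5.67×10⁻⁸·60.27) = 8.355×10⁸ K⁴.

T ≈ 170 K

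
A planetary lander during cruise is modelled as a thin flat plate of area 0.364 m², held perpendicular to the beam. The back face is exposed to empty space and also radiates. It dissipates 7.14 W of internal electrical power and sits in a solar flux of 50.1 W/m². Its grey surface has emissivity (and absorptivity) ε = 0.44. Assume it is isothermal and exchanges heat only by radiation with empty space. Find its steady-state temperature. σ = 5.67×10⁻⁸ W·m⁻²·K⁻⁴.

T ≈ 170 K

At steady state, absorbed solar power + internal power = radiated power.
Absorbed: α·S·A_cross = 0.44·50.1·0.3640 = 8.024 W (cross-section A).
Total input = 8.024 + 7.14 = 15.16 W.
Radiated: εσ·A_surf·T⁴ with A_surf = 2A = 0.7280 m².
T⁴ = 15.16/(0.44·5.67×10⁻⁸·0.7280) = 8.349×10⁸ K⁴.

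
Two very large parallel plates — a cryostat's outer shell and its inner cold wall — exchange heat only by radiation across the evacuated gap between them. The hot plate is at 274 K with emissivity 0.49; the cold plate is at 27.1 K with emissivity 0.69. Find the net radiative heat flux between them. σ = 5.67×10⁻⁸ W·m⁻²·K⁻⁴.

For two infinite grey parallel plates, q = σ(T₁⁴ − T₂⁴)/(1/ε₁ + 1/ε₂ − 1).
T₁⁴ − T₂⁴ = 5.636×10⁹ − 5.394×10⁵ = 5.636×10⁹ K⁴.
1/ε₁ + 1/ε₂ − 1 = 2.041 + 1.449 − 1 = 2.490.
q = 5.67×10⁻⁸ × 5.636×10⁹ / 2.490.

q ≈ 128 W/m²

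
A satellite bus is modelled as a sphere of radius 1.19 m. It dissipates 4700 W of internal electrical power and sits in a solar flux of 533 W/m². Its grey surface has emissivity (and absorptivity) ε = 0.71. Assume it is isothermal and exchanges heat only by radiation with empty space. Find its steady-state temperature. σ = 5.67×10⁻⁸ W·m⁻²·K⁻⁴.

T ≈ 307 K

At steady state, absorbed solar power + internal power = radiated power.
Absorbed: α·S·A_cross = 0.71·533·4.449 = 1684 W (cross-section πr²).
Total input = 1684 + 4700 = 6384 W.
Radiated: εσ·A_surf·T⁴ with A_surf = 4πr² = 17.80 m².
T⁴ = 6384/(0.71·5.67×10⁻⁸·17.80) = 8.911×10⁹ K⁴.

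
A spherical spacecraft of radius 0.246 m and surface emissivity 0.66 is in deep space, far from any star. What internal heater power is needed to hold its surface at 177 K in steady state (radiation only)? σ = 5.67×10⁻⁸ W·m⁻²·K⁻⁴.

P ≈ 27.9 W

P = εσ·4πr²·T⁴.
4πr² = 0.7605 m²; T⁴ = 9.815×10⁸ K⁴.
P = 0.66·5.67×10⁻⁸·0.7605·9.815×10⁸.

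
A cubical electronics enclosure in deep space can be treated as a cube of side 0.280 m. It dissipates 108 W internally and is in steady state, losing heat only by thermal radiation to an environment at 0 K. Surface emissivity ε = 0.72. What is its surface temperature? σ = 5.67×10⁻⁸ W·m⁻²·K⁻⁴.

Steady state: internal power = radiated power, P = εσA T⁴.
Radiating area A = 6L² = 0.4704 m².
T⁴ = P/(εσA) = 108/(0.72·5.67×10⁻⁸·0.4704) = 5.624×10⁹ K⁴.
T = (5.624×10⁹)^(1/4).

T ≈ 274 K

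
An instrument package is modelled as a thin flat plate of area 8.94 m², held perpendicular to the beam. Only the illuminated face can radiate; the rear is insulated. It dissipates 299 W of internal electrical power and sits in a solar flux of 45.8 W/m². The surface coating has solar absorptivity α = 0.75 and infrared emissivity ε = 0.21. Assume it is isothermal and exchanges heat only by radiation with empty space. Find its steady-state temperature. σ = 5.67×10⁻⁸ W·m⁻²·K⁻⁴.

T ≈ 275 K

At steady state, absorbed solar power + internal power = radiated power.
Absorbed: α·S·A_cross = 0.75·45.8·8.940 = 307.1 W (cross-section A).
Total input = 307.1 + 299 = 606.1 W.
Radiated: εσ·A_surf·T⁴ with A_surf = A = 8.940 m².
T⁴ = 606.1/(0.21·5.67×10⁻⁸·8.940) = 5.694×10⁹ K⁴.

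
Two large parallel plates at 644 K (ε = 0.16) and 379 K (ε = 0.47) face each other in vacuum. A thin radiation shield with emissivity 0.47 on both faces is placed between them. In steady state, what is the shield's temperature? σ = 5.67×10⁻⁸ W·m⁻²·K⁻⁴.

T_s ≈ 509 K

In steady state the net flux on the hot side equals that on the cold side.
σ(T₁⁴−T_s⁴)/D₁ = σ(T_s⁴−T₂⁴)/D₂, with D₁ = 1/ε₁+1/ε_s−1 = 7.378, D₂ = 1/ε_s+1/ε₂−1 = 3.255.
Solve for T_s⁴: T_s⁴ = (D₂·T₁⁴ + D₁·T₂⁴)/(D₁+D₂) = 6.698×10¹⁰ K⁴.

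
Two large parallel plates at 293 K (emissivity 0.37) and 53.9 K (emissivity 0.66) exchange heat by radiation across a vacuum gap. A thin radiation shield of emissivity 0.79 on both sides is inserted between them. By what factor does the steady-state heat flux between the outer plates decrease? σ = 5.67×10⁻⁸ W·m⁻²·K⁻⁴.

factor ≈ 1.48

Without shield: q₀ = σΔ(T⁴)/(1/ε₁+1/ε₂−1) with denominator 3.218.
With shield the two gaps are in series; the resistances add: (1/ε₁+1/ε_s−1)+(1/ε_s+1/ε₂−1) = 2.969+1.781 = 4.749.
Heat-flux ratio q₀/q = 4.749/3.218.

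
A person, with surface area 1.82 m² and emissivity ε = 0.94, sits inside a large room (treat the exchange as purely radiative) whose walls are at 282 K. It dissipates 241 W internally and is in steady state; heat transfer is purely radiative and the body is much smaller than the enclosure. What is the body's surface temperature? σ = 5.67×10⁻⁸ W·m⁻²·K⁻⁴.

T ≈ 306 K

For a small grey body in a large enclosure, net radiated power = εσA(T⁴ − T_w⁴).
Steady state: P = εσA(T⁴ − T_w⁴) with A = 1.82 m².
T⁴ = P/(εσA) + T_w⁴ = 241/(0.94·5.67×10⁻⁸·1.820) + (282)⁴
    = 2.484×10⁹ + 6.324×10⁹ = 8.809×10⁹ K⁴.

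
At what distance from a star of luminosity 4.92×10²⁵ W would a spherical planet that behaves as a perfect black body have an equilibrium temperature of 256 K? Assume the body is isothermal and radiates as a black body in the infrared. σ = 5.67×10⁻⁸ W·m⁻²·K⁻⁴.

d ≈ 6.34×10¹⁰ m

For an isothermal black-emitting sphere, (1−a)S·πr² = σ·4πr²·T⁴ ⇒ S = 4σT⁴/(1−a).
S = 4·5.67×10⁻⁸·(256)⁴/1.00 = 974.1 W/m².
Flux falls as S = L/(4πd²), so d = √(L/(4πS)) = √(4.92×10²⁵/(4π·974.1)).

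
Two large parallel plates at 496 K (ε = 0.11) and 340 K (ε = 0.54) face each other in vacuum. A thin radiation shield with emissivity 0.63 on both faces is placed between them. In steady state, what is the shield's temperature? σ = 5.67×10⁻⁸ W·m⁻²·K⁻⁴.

T_s ≈ 389 K

In steady state the net flux on the hot side equals that on the cold side.
σ(T₁⁴−T_s⁴)/D₁ = σ(T_s⁴−T₂⁴)/D₂, with D₁ = 1/ε₁+1/ε_s−1 = 9.678, D₂ = 1/ε_s+1/ε₂−1 = 2.439.
Solve for T_s⁴: T_s⁴ = (D₂·T₁⁴ + D₁·T₂⁴)/(D₁+D₂) = 2.286×10¹⁰ K⁴.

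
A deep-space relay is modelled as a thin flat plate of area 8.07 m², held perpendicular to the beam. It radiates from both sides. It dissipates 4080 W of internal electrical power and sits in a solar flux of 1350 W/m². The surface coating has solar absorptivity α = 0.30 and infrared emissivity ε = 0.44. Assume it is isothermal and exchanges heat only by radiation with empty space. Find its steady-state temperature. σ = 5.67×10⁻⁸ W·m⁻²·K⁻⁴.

T ≈ 368 K

At steady state, absorbed solar power + internal power = radiated power.
Absorbed: α·S·A_cross = 0.30·1350·8.070 = 3268 W (cross-section A).
Total input = 3268 + 4080 = 7348 W.
Radiated: εσ·A_surf·T⁴ with A_surf = 2A = 16.14 m².
T⁴ = 7348/(0.44·5.67×10⁻⁸·16.14) = 1.825×10¹⁰ K⁴.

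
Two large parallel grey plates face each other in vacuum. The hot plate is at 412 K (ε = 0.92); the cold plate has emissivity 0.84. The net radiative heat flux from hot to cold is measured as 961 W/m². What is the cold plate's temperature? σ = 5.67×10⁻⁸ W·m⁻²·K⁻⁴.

T₂ ≈ 291 K

q = σ(T₁⁴ − T₂⁴)/(1/ε₁ + 1/ε₂ − 1); denominator = 1.277.
T₂⁴ = T₁⁴ − q·(1/ε₁+1/ε₂−1)/σ = 2.881×10¹⁰ − 961·1.277/5.67×10⁻⁸
    = 7.162×10⁹ K⁴.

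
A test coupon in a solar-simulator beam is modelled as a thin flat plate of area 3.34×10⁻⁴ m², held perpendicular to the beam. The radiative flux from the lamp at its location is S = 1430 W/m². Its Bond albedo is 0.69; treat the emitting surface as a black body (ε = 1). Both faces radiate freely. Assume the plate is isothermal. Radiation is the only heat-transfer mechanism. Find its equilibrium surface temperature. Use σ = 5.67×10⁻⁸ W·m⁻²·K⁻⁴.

T ≈ 250 K

At equilibrium, absorbed power = emitted power.
Absorbing cross-section = A = 3.340×10⁻⁴ m²; emitting surface = 2A = 6.680×10⁻⁴ m² (ratio 2).
(1−a)S·A_cross = εσ·A_surf·T⁴  ⇒  T⁴ = (1−a)S/(2σ).
T⁴ = 0.310·1430/(2·5.67×10⁻⁸) = 3.909×10⁹ K⁴.
T = (3.909×10⁹)^(1/4).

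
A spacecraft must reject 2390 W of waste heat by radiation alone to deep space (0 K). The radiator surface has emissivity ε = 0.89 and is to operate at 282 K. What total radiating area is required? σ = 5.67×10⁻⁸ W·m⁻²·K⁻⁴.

A ≈ 7.49 m²

P = εσA T⁴ ⇒ A = P/(εσT⁴).
T⁴ = 6.324×10⁹ K⁴.
A = 2390/(0.89 × 5.67×10⁻⁸ × 6.324×10⁹).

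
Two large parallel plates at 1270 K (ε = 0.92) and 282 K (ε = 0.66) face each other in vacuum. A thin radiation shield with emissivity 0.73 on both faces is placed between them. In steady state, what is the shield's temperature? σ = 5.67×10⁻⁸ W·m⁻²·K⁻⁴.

T_s ≈ 1100 K

In steady state the net flux on the hot side equals that on the cold side.
σ(T₁⁴−T_s⁴)/D₁ = σ(T_s⁴−T₂⁴)/D₂, with D₁ = 1/ε₁+1/ε_s−1 = 1.457, D₂ = 1/ε_s+1/ε₂−1 = 1.885.
Solve for T_s⁴: T_s⁴ = (D₂·T₁⁴ + D₁·T₂⁴)/(D₁+D₂) = 1.470×10¹² K⁴.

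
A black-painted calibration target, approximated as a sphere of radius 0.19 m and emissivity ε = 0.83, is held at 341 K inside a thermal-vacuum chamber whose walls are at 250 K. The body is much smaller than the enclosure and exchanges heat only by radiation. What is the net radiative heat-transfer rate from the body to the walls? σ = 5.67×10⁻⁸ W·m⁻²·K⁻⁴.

P_net ≈ 205 W

For a small grey body in a large enclosure: P_net = εσA(T_body⁴ − T_wall⁴).
A = 4πr² = 0.4536 m²; T_body⁴ − T_wall⁴ = 1.352×10¹⁰ − 3.906×10⁹ = 9.615×10⁹ K⁴.
|P_net| = 0.83·5.67×10⁻⁸·0.4536·9.615×10⁹.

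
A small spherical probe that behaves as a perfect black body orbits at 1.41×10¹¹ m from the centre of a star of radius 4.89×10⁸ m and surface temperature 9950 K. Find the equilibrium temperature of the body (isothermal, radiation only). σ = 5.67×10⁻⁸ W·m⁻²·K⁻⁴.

T ≈ 414 K

The star's surface emits σT_*⁴; at distance d the flux is S = σT_*⁴(R_*/d)².
S = 5.67×10⁻⁸·(9950)⁴·(4.89×10⁸/1.41×10¹¹)² = 6684 W/m².
For an isothermal sphere T⁴ = (1−a)S/(4σ) = 2.947×10¹⁰ K⁴.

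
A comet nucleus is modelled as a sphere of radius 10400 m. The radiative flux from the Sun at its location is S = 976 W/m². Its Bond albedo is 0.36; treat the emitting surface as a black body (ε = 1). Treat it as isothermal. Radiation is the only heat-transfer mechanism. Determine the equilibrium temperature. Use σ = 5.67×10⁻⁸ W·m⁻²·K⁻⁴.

T ≈ 229 K

At equilibrium, absorbed power = emitted power.
Absorbing cross-section = πr² = 3.398×10⁸ m²; emitting surface = 4πr² = 1.359×10⁹ m² (ratio 4).
(1−a)S·A_cross = εσ·A_surf·T⁴  ⇒  T⁴ = (1−a)S/(4σ).
T⁴ = 0.640·976/(4·5.67×10⁻⁸) = 2.754×10⁹ K⁴.
T = (2.754×10⁹)^(1/4).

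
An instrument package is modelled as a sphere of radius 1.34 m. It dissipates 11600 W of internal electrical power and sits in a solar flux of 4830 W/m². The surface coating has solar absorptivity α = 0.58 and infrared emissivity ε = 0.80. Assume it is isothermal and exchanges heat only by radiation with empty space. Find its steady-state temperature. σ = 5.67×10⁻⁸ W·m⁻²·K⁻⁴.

T ≈ 405 K

At steady state, absorbed solar power + internal power = radiated power.
Absorbed: α·S·A_cross = 0.58·4830·5.641 = 15800 W (cross-section πr²).
Total input = 15800 + 11600 = 27400 W.
Radiated: εσ·A_surf·T⁴ with A_surf = 4πr² = 22.56 m².
T⁴ = 27400/(0.80·5.67×10⁻⁸·22.56) = 2.677×10¹⁰ K⁴.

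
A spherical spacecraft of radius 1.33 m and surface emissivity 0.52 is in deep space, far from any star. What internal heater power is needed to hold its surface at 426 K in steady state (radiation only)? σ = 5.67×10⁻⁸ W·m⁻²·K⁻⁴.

P ≈ 21600 W

P = εσ·4πr²·T⁴.
4πr² = 22.23 m²; T⁴ = 3.293×10¹⁰ K⁴.
P = 0.52·5.67×10⁻⁸·22.23·3.293×10¹⁰.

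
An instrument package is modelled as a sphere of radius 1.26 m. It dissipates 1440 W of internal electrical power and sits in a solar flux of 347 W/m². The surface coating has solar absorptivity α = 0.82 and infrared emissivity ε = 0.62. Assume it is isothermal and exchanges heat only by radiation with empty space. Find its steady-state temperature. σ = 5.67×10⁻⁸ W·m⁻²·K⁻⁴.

T ≈ 253 K

At steady state, absorbed solar power + internal power = radiated power.
Absorbed: α·S·A_cross = 0.82·347·4.988 = 1419 W (cross-section πr²).
Total input = 1419 + 1440 = 2859 W.
Radiated: εσ·A_surf·T⁴ with A_surf = 4πr² = 19.95 m².
T⁴ = 2859/(0.62·5.67×10⁻⁸·19.95) = 4.077×10⁹ K⁴.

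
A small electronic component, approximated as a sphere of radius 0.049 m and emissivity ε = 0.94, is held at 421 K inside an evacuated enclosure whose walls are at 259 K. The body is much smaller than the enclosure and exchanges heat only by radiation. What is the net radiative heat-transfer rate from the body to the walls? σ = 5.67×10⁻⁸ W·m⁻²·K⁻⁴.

For a small grey body in a large enclosure: P_net = εσA(T_body⁴ − T_wall⁴).
A = 4πr² = 0.03017 m²; T_body⁴ − T_wall⁴ = 3.141×10¹⁰ − 4.500×10⁹ = 2.691×10¹⁰ K⁴.
|P_net| = 0.94·5.67×10⁻⁸·0.03017·2.691×10¹⁰.

P_net ≈ 43.3 W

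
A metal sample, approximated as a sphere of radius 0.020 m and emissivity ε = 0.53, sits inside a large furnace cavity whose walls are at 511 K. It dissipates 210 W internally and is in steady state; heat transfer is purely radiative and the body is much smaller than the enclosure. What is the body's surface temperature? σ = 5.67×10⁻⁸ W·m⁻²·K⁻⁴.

T ≈ 1100 K

For a small grey body in a large enclosure, net radiated power = εσA(T⁴ − T_w⁴).
Steady state: P = εσA(T⁴ − T_w⁴) with A = 4πr² = 0.005027 m².
T⁴ = P/(εσA) + T_w⁴ = 210/(0.53·5.67×10⁻⁸·0.005027) + (511)⁴
    = 1.390×10¹² + 6.818×10¹⁰ = 1.458×10¹² K⁴.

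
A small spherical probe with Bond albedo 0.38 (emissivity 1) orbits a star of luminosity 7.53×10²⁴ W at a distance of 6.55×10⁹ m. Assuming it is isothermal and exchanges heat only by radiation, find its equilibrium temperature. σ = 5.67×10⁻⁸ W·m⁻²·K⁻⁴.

First find the stellar flux at distance d: S = L/(4πd²) = 7.53×10²⁴/(4π·(6.55×10⁹)²) = 13970 W/m².
For an isothermal sphere, absorbed (1−a)S·πr² = emitted σ·4πr²·T⁴, so T⁴ = (1−a)S/(4σ).
T⁴ = 0.620·13970/(4·5.67×10⁻⁸) = 3.818×10¹⁰ K⁴.

T ≈ 442 K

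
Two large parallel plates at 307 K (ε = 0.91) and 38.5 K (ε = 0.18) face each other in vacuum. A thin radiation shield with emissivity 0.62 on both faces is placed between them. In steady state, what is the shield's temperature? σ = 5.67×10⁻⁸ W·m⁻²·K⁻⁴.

T_s ≈ 289 K

In steady state the net flux on the hot side equals that on the cold side.
σ(T₁⁴−T_s⁴)/D₁ = σ(T_s⁴−T₂⁴)/D₂, with D₁ = 1/ε₁+1/ε_s−1 = 1.712, D₂ = 1/ε_s+1/ε₂−1 = 6.168.
Solve for T_s⁴: T_s⁴ = (D₂·T₁⁴ + D₁·T₂⁴)/(D₁+D₂) = 6.954×10⁹ K⁴.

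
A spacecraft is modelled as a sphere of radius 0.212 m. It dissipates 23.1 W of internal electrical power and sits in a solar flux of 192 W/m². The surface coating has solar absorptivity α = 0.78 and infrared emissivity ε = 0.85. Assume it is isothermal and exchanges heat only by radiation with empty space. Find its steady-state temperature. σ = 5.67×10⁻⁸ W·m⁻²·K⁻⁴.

At steady state, absorbed solar power + internal power = radiated power.
Absorbed: α·S·A_cross = 0.78·192·0.1412 = 21.15 W (cross-section πr²).
Total input = 21.15 + 23.1 = 44.25 W.
Radiated: εσ·A_surf·T⁴ with A_surf = 4πr² = 0.5648 m².
T⁴ = 44.25/(0.85·5.67×10⁻⁸·0.5648) = 1.625×10⁹ K⁴.

T ≈ 201 K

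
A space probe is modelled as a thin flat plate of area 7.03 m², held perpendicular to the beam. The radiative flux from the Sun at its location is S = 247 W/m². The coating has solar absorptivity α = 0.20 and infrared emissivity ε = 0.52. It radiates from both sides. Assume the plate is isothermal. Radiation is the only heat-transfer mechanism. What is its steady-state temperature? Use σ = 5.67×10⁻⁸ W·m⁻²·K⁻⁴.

T ≈ 170 K

At equilibrium, absorbed power = emitted power.
Absorbing cross-section = A = 7.030 m²; emitting surface = 2A = 14.06 m² (ratio 2).
αS·A_cross = εσ·A_surf·T⁴  ⇒  T⁴ = αS/(ε·2σ).
T⁴ = 0.200·247/(0.52·2·5.67×10⁻⁸) = 8.377×10⁸ K⁴.
T = (8.377×10⁸)^(1/4).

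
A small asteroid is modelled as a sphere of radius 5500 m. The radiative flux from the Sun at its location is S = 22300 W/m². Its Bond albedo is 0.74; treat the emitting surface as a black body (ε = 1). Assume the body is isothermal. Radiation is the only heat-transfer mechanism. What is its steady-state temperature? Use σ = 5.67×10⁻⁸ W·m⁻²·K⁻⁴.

T ≈ 400 K

At equilibrium, absorbed power = emitted power.
Absorbing cross-section = πr² = 9.503×10⁷ m²; emitting surface = 4πr² = 3.801×10⁸ m² (ratio 4).
(1−a)S·A_cross = εσ·A_surf·T⁴  ⇒  T⁴ = (1−a)S/(4σ).
T⁴ = 0.260·22300/(4·5.67×10⁻⁸) = 2.556×10¹⁰ K⁴.
T = (2.556×10¹⁰)^(1/4).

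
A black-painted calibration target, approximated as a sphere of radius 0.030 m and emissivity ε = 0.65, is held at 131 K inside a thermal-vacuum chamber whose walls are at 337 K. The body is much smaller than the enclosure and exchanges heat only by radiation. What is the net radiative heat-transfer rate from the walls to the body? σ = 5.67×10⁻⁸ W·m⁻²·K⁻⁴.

For a small grey body in a large enclosure: P_net = εσA(T_body⁴ − T_wall⁴).
A = 4πr² = 0.01131 m²; T_body⁴ − T_wall⁴ = 2.945×10⁸ − 1.290×10¹⁰ = -1.260×10¹⁰ K⁴.
|P_net| = 0.65·5.67×10⁻⁸·0.01131·1.260×10¹⁰.

P_net ≈ 5.25 W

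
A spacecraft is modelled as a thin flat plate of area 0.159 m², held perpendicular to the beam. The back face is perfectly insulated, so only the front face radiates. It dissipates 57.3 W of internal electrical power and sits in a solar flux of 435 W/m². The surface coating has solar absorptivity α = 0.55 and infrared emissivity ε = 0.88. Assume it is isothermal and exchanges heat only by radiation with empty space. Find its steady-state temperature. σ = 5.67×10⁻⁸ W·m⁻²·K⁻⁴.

T ≈ 331 K

At steady state, absorbed solar power + internal power = radiated power.
Absorbed: α·S·A_cross = 0.55·435·0.1590 = 38.04 W (cross-section A).
Total input = 38.04 + 57.3 = 95.34 W.
Radiated: εσ·A_surf·T⁴ with A_surf = A = 0.1590 m².
T⁴ = 95.34/(0.88·5.67×10⁻⁸·0.1590) = 1.202×10¹⁰ K⁴.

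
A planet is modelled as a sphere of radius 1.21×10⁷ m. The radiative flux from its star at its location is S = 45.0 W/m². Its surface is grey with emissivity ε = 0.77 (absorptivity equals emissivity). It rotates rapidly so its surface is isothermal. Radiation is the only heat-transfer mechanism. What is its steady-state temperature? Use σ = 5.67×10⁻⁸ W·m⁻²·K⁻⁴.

T ≈ 119 K

At equilibrium, absorbed power = emitted power.
Absorbing cross-section = πr² = 4.600×10¹⁴ m²; emitting surface = 4πr² = 1.840×10¹⁵ m² (ratio 4).
εS·A_cross = εσ·A_surf·T⁴  ⇒  T⁴ = S/(4σ)   (ε cancels).
T⁴ = 45.0/(4·5.67×10⁻⁸) = 1.984×10⁸ K⁴.
T = (1.984×10⁸)^(1/4).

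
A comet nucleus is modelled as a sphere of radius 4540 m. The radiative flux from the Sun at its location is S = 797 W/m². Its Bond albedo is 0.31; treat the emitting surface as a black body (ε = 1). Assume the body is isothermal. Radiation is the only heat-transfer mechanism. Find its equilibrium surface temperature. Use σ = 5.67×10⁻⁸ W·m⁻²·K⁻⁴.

At equilibrium, absorbed power = emitted power.
Absorbing cross-section = πr² = 6.475×10⁷ m²; emitting surface = 4πr² = 2.590×10⁸ m² (ratio 4).
(1−a)S·A_cross = εσ·A_surf·T⁴  ⇒  T⁴ = (1−a)S/(4σ).
T⁴ = 0.690·797/(4·5.67×10⁻⁸) = 2.425×10⁹ K⁴.
T = (2.425×10⁹)^(1/4).

T ≈ 222 K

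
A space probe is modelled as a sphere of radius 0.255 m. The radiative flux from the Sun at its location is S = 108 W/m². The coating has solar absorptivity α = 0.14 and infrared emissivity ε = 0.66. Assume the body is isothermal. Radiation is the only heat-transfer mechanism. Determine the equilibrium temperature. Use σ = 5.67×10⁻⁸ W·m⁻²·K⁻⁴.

At equilibrium, absorbed power = emitted power.
Absorbing cross-section = πr² = 0.2043 m²; emitting surface = 4πr² = 0.8171 m² (ratio 4).
αS·A_cross = εσ·A_surf·T⁴  ⇒  T⁴ = αS/(ε·4σ).
T⁴ = 0.140·108/(0.66·4·5.67×10⁻⁸) = 1.010×10⁸ K⁴.
T = (1.010×10⁸)^(1/4).

T ≈ 100 K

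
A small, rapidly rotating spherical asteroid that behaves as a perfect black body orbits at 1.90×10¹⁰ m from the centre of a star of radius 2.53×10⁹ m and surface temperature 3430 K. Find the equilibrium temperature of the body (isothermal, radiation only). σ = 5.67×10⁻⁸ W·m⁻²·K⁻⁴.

T ≈ 885 K

The star's surface emits σT_*⁴; at distance d the flux is S = σT_*⁴(R_*/d)².
S = 5.67×10⁻⁸·(3430)⁴·(2.53×10⁹/1.90×10¹⁰)² = 1.392×10⁵ W/m².
For an isothermal sphere T⁴ = (1−a)S/(4σ) = 6.136×10¹¹ K⁴.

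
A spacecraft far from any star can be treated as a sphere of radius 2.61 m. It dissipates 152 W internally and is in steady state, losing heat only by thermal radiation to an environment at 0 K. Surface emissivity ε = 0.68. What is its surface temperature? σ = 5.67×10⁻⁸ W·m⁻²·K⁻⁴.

Steady state: internal power = radiated power, P = εσA T⁴.
Radiating area A = 4πr² = 85.60 m².
T⁴ = P/(εσA) = 152/(0.68·5.67×10⁻⁸·85.60) = 4.605×10⁷ K⁴.
T = (4.605×10⁷)^(1/4).

T ≈ 82.4 K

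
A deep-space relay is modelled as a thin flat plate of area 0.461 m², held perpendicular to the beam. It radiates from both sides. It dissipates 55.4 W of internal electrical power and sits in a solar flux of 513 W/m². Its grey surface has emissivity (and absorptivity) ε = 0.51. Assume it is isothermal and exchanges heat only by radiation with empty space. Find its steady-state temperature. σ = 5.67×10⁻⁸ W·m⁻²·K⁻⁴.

T ≈ 285 K

At steady state, absorbed solar power + internal power = radiated power.
Absorbed: α·S·A_cross = 0.51·513·0.4610 = 120.6 W (cross-section A).
Total input = 120.6 + 55.4 = 176.0 W.
Radiated: εσ·A_surf·T⁴ with A_surf = 2A = 0.9220 m².
T⁴ = 176.0/(0.51·5.67×10⁻⁸·0.9220) = 6.602×10⁹ K⁴.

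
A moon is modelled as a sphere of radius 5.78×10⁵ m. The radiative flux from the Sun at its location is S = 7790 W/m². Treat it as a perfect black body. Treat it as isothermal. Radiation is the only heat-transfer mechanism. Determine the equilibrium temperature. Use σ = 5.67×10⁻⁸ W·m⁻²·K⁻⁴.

At equilibrium, absorbed power = emitted power.
Absorbing cross-section = πr² = 1.050×10¹² m²; emitting surface = 4πr² = 4.198×10¹² m² (ratio 4).
S·A_cross = εσ·A_surf·T⁴  ⇒  T⁴ = S/(4σ).
T⁴ = 1.00·7790/(4·5.67×10⁻⁸) = 3.435×10¹⁰ K⁴.
T = (3.435×10¹⁰)^(1/4).

T ≈ 431 K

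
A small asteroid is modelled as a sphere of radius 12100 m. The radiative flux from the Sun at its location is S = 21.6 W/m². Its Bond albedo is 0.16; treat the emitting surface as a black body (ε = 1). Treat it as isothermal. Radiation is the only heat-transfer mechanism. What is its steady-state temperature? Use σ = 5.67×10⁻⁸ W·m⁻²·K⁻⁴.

T ≈ 94.6 K

At equilibrium, absorbed power = emitted power.
Absorbing cross-section = πr² = 4.600×10⁸ m²; emitting surface = 4πr² = 1.840×10⁹ m² (ratio 4).
(1−a)S·A_cross = εσ·A_surf·T⁴  ⇒  T⁴ = (1−a)S/(4σ).
T⁴ = 0.840·21.6/(4·5.67×10⁻⁸) = 8.000×10⁷ K⁴.
T = (8.000×10⁷)^(1/4).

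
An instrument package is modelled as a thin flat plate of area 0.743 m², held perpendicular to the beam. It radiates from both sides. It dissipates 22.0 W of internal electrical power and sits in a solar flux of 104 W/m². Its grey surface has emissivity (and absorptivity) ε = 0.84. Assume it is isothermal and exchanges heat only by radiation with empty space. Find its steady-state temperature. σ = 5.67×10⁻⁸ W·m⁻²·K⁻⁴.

At steady state, absorbed solar power + internal power = radiated power.
Absorbed: α·S·A_cross = 0.84·104·0.7430 = 64.91 W (cross-section A).
Total input = 64.91 + 22.0 = 86.91 W.
Radiated: εσ·A_surf·T⁴ with A_surf = 2A = 1.486 m².
T⁴ = 86.91/(0.84·5.67×10⁻⁸·1.486) = 1.228×10⁹ K⁴.

T ≈ 187 K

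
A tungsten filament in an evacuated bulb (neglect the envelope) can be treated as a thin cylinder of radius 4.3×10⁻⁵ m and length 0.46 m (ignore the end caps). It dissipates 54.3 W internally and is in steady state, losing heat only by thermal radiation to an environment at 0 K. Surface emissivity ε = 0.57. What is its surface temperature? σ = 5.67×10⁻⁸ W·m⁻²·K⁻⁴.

Steady state: internal power = radiated power, P = εσA T⁴.
Radiating area A = 2πrL = 1.243×10⁻⁴ m².
T⁴ = P/(εσA) = 54.3/(0.57·5.67×10⁻⁸·1.243×10⁻⁴) = 1.352×10¹³ K⁴.
T = (1.352×10¹³)^(1/4).

T ≈ 1920 K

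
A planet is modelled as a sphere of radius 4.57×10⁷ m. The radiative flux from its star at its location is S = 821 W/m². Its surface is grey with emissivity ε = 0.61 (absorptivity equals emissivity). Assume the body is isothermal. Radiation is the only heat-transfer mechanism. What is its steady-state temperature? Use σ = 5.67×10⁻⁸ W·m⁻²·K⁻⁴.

At equilibrium, absorbed power = emitted power.
Absorbing cross-section = πr² = 6.561×10¹⁵ m²; emitting surface = 4πr² = 2.624×10¹⁶ m² (ratio 4).
εS·A_cross = εσ·A_surf·T⁴  ⇒  T⁴ = S/(4σ)   (ε cancels).
T⁴ = 821/(4·5.67×10⁻⁸) = 3.620×10⁹ K⁴.
T = (3.620×10⁹)^(1/4).

T ≈ 245 K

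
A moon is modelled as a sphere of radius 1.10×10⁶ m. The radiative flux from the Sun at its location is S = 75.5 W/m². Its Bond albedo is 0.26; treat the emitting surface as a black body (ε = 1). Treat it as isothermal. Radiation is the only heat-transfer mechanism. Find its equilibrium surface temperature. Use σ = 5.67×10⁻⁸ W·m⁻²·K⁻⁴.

At equilibrium, absorbed power = emitted power.
Absorbing cross-section = πr² = 3.801×10¹² m²; emitting surface = 4πr² = 1.521×10¹³ m² (ratio 4).
(1−a)S·A_cross = εσ·A_surf·T⁴  ⇒  T⁴ = (1−a)S/(4σ).
T⁴ = 0.740·75.5/(4·5.67×10⁻⁸) = 2.463×10⁸ K⁴.
T = (2.463×10⁸)^(1/4).

T ≈ 125 K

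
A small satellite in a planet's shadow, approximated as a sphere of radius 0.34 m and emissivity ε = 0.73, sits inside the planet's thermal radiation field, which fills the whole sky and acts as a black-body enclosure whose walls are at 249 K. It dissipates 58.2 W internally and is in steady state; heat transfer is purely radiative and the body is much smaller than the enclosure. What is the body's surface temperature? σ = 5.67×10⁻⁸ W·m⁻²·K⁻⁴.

T ≈ 263 K

For a small grey body in a large enclosure, net radiated power = εσA(T⁴ − T_w⁴).
Steady state: P = εσA(T⁴ − T_w⁴) with A = 4πr² = 1.453 m².
T⁴ = P/(εσA) + T_w⁴ = 58.2/(0.73·5.67×10⁻⁸·1.453) + (249)⁴
    = 9.679×10⁸ + 3.844×10⁹ = 4.812×10⁹ K⁴.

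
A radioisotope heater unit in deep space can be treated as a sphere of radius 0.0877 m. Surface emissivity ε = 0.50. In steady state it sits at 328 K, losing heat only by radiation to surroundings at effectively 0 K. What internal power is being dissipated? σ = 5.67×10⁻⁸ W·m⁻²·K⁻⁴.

P ≈ 31.7 W

Steady state: P = εσA T⁴.
A = 4πr² = 0.09665 m²; T⁴ = (328)⁴ = 1.157×10¹⁰ K⁴.
P = 0.50 × 5.67×10⁻⁸ × 0.09665 × 1.157×10¹⁰.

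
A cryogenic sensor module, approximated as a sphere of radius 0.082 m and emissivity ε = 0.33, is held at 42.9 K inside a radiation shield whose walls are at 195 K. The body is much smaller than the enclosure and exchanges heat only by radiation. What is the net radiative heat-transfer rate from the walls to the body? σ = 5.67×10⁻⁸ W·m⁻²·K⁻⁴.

For a small grey body in a large enclosure: P_net = εσA(T_body⁴ − T_wall⁴).
A = 4πr² = 0.08450 m²; T_body⁴ − T_wall⁴ = 3.387×10⁶ − 1.446×10⁹ = -1.443×10⁹ K⁴.
|P_net| = 0.33·5.67×10⁻⁸·0.08450·1.443×10⁹.

P_net ≈ 2.28 W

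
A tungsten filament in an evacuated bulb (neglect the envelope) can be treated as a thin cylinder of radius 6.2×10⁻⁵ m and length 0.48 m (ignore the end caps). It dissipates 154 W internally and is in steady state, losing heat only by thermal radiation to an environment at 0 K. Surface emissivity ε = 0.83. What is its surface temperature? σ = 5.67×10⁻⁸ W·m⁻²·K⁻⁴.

T ≈ 2050 K

Steady state: internal power = radiated power, P = εσA T⁴.
Radiating area A = 2πrL = 1.870×10⁻⁴ m².
T⁴ = P/(εσA) = 154/(0.83·5.67×10⁻⁸·1.870×10⁻⁴) = 1.750×10¹³ K⁴.
T = (1.750×10¹³)^(1/4).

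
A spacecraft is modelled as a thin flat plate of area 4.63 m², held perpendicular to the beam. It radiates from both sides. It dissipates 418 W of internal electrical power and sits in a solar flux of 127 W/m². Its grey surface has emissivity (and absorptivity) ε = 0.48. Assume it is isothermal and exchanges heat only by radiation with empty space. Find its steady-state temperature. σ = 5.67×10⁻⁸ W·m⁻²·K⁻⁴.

At steady state, absorbed solar power + internal power = radiated power.
Absorbed: α·S·A_cross = 0.48·127·4.630 = 282.2 W (cross-section A).
Total input = 282.2 + 418 = 700.2 W.
Radiated: εσ·A_surf·T⁴ with A_surf = 2A = 9.260 m².
T⁴ = 700.2/(0.48·5.67×10⁻⁸·9.260) = 2.779×10⁹ K⁴.

T ≈ 230 K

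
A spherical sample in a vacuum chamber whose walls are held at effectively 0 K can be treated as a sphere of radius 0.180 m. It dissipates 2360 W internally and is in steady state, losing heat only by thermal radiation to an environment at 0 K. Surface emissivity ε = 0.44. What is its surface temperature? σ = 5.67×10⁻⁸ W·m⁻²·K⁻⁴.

T ≈ 694 K

Steady state: internal power = radiated power, P = εσA T⁴.
Radiating area A = 4πr² = 0.4072 m².
T⁴ = P/(εσA) = 2360/(0.44·5.67×10⁻⁸·0.4072) = 2.323×10¹¹ K⁴.
T = (2.323×10¹¹)^(1/4).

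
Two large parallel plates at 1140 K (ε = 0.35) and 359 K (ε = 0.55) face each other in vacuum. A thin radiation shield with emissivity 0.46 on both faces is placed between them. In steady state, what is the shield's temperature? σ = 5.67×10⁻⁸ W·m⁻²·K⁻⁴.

In steady state the net flux on the hot side equals that on the cold side.
σ(T₁⁴−T_s⁴)/D₁ = σ(T_s⁴−T₂⁴)/D₂, with D₁ = 1/ε₁+1/ε_s−1 = 4.031, D₂ = 1/ε_s+1/ε₂−1 = 2.992.
Solve for T_s⁴: T_s⁴ = (D₂·T₁⁴ + D₁·T₂⁴)/(D₁+D₂) = 7.291×10¹¹ K⁴.

T_s ≈ 924 K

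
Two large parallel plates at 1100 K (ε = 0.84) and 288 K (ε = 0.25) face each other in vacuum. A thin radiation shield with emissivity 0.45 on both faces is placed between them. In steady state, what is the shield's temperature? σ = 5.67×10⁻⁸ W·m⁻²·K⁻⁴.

T_s ≈ 1000 K

In steady state the net flux on the hot side equals that on the cold side.
σ(T₁⁴−T_s⁴)/D₁ = σ(T_s⁴−T₂⁴)/D₂, with D₁ = 1/ε₁+1/ε_s−1 = 2.413, D₂ = 1/ε_s+1/ε₂−1 = 5.222.
Solve for T_s⁴: T_s⁴ = (D₂·T₁⁴ + D₁·T₂⁴)/(D₁+D₂) = 1.004×10¹² K⁴.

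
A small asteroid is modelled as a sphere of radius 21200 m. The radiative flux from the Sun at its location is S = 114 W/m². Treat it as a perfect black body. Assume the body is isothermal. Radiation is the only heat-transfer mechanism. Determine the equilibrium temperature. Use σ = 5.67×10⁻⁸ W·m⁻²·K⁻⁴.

At equilibrium, absorbed power = emitted power.
Absorbing cross-section = πr² = 1.412×10⁹ m²; emitting surface = 4πr² = 5.648×10⁹ m² (ratio 4).
S·A_cross = εσ·A_surf·T⁴  ⇒  T⁴ = S/(4σ).
T⁴ = 1.00·114/(4·5.67×10⁻⁸) = 5.026×10⁸ K⁴.
T = (5.026×10⁸)^(1/4).

T ≈ 150 K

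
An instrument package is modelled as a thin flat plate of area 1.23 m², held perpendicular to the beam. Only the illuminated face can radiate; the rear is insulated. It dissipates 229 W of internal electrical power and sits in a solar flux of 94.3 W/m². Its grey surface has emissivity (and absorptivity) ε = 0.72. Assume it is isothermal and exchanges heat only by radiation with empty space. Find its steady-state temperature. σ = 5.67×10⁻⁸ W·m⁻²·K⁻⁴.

At steady state, absorbed solar power + internal power = radiated power.
Absorbed: α·S·A_cross = 0.72·94.3·1.230 = 83.51 W (cross-section A).
Total input = 83.51 + 229 = 312.5 W.
Radiated: εσ·A_surf·T⁴ with A_surf = A = 1.230 m².
T⁴ = 312.5/(0.72·5.67×10⁻⁸·1.230) = 6.224×10⁹ K⁴.

T ≈ 281 K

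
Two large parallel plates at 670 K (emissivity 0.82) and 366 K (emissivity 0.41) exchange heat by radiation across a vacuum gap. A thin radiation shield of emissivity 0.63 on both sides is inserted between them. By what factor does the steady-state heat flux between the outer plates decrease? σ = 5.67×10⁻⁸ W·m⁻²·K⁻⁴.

Without shield: q₀ = σΔ(T⁴)/(1/ε₁+1/ε₂−1) with denominator 2.659.
With shield the two gaps are in series; the resistances add: (1/ε₁+1/ε_s−1)+(1/ε_s+1/ε₂−1) = 1.807+3.026 = 4.833.
Heat-flux ratio q₀/q = 4.833/2.659.

factor ≈ 1.82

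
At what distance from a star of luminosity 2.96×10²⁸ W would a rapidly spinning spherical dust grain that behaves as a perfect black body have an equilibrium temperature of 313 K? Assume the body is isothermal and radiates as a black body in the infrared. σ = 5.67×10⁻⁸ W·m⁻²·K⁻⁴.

For an isothermal black-emitting sphere, (1−a)S·πr² = σ·4πr²·T⁴ ⇒ S = 4σT⁴/(1−a).
S = 4·5.67×10⁻⁸·(313)⁴/1.00 = 2177 W/m².
Flux falls as S = L/(4πd²), so d = √(L/(4πS)) = √(2.96×10²⁸/(4π·2177)).

d ≈ 1.04×10¹² m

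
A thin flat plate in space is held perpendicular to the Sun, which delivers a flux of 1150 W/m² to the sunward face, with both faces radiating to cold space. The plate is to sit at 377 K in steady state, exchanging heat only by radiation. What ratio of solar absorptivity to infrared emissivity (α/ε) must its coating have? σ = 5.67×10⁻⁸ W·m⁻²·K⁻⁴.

α/ε ≈ 1.99

Balance: αS·A = εσ·2A·T⁴ ⇒ α/ε = 2σT⁴/S.
α/ε = 2·5.67×10⁻⁸·(377)⁴/1150 = 2·5.67×10⁻⁸·2.020×10¹⁰/1150.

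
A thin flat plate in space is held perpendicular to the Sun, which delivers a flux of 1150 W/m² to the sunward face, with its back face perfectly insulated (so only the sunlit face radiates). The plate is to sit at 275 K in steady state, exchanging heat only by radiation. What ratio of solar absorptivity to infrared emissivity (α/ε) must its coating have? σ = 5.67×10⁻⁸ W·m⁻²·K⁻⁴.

α/ε ≈ 0.282

Balance: αS·A = εσ·1A·T⁴ ⇒ α/ε = σT⁴/S.
α/ε = 5.67×10⁻⁸·(275)⁴/1150 = 5.67×10⁻⁸·5.719×10⁹/1150.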